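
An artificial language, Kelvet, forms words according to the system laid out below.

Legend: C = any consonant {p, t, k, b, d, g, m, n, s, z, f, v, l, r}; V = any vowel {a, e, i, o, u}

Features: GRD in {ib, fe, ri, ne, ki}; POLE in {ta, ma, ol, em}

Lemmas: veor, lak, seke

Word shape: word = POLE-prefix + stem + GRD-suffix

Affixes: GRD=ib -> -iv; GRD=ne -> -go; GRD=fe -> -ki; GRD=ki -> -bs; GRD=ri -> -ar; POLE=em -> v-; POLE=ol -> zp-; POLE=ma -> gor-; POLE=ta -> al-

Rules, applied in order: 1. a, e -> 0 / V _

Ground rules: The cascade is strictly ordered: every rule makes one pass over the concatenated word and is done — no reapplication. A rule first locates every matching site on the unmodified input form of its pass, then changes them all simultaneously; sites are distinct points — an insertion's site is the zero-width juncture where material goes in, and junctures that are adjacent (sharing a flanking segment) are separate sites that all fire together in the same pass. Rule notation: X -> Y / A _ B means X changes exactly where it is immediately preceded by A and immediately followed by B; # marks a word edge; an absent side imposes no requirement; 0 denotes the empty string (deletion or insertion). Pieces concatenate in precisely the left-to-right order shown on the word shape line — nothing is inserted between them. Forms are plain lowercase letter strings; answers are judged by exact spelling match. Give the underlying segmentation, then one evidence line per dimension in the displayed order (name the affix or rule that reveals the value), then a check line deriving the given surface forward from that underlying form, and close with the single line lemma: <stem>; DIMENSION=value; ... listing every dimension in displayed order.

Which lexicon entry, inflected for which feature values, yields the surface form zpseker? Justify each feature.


underlying: zp-seke-ar
GRD=ri - signalled by the affix -ar
POLE=ol - signalled by the affix zp-
check: zpsekear -> zpseker
lemma: seke; GRD=ri; POLE=ol


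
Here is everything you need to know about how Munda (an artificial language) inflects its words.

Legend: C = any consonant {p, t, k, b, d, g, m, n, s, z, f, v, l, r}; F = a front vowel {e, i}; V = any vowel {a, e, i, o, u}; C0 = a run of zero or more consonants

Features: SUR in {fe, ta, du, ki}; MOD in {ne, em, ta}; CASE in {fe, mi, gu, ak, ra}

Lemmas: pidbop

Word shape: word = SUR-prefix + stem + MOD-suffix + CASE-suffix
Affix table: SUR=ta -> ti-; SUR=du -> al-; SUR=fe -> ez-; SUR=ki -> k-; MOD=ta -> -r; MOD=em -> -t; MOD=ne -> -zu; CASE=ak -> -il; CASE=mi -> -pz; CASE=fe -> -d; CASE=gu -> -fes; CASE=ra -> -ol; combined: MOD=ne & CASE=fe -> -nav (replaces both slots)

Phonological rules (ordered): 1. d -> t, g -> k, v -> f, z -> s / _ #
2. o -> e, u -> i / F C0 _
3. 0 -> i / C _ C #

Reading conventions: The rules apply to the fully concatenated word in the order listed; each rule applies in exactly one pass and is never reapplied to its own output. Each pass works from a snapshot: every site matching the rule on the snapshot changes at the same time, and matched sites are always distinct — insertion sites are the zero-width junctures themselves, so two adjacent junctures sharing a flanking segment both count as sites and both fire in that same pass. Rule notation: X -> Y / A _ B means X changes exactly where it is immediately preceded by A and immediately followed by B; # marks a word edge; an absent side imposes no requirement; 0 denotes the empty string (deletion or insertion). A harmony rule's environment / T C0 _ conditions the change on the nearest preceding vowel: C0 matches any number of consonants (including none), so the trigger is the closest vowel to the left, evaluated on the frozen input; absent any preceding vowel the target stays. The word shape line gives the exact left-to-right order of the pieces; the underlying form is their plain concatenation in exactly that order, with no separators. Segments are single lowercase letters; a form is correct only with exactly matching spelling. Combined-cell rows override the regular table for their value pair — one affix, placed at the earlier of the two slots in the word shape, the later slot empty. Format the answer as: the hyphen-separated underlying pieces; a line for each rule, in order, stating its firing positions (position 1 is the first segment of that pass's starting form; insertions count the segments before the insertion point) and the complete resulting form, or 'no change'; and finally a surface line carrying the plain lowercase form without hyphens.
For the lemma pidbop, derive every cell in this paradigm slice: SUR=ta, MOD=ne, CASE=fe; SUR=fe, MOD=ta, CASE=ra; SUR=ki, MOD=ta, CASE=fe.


cell SUR=ta, MOD=ne, CASE=fe:
underlying: ti-pidbop-nav
1. d -> t, g -> k, v -> f, z -> s / _ #: fires at position(s) 11: tipidbopnaf
2. o -> e, u -> i / F C0 _: fires at position(s) 7: tipidbepnaf
3. 0 -> i / C _ C #: no change
surface: tipidbepnaf

cell SUR=fe, MOD=ta, CASE=ra:
underlying: ez-pidbop-r-ol
1. d -> t, g -> k, v -> f, z -> s / _ #: no change
2. o -> e, u -> i / F C0 _: fires at position(s) 7: ezpidbeprol
3. 0 -> i / C _ C #: no change
surface: ezpidbeprol

cell SUR=ki, MOD=ta, CASE=fe:
underlying: k-pidbop-r-d
1. d -> t, g -> k, v -> f, z -> s / _ #: fires at position(s) 9: kpidboprt
2. o -> e, u -> i / F C0 _: fires at position(s) 6: kpidbeprt
3. 0 -> i / C _ C #: inserts after position(s) 8: kpidbeprit
surface: kpidbeprit


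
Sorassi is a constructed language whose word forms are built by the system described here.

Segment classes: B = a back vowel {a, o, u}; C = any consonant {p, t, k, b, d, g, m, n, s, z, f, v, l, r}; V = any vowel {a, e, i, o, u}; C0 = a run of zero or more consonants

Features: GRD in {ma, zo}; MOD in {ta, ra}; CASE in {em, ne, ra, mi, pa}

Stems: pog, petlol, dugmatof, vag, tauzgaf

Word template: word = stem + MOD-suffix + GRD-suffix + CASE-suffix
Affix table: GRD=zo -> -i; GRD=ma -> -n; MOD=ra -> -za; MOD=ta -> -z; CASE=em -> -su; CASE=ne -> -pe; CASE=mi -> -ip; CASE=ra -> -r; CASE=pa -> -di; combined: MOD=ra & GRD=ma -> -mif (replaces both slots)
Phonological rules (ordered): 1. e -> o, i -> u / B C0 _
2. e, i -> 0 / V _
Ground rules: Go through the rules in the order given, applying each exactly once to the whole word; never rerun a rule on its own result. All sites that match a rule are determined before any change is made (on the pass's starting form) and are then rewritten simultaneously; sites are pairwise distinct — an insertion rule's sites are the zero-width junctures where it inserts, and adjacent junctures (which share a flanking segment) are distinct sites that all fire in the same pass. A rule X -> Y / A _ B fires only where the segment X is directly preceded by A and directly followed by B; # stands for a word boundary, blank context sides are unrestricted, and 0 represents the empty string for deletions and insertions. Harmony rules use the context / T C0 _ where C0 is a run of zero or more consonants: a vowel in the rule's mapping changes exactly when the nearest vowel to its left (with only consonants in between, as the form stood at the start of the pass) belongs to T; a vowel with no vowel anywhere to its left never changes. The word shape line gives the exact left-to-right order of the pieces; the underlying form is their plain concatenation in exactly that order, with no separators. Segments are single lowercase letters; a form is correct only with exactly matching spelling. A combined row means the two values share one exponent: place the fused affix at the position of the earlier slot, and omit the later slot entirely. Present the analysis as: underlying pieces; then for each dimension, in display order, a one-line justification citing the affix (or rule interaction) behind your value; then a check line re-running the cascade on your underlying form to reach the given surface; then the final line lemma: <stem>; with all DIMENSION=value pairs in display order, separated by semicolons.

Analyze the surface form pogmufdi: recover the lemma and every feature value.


underlying: pog-mif-di
GRD=ma - signalled by the combined affix row
MOD=ra - signalled by the combined affix row
CASE=pa - signalled by the affix -di
check: pogmifdi -> pogmufdi -> pogmufdi
lemma: pog; GRD=ma; MOD=ra; CASE=pa


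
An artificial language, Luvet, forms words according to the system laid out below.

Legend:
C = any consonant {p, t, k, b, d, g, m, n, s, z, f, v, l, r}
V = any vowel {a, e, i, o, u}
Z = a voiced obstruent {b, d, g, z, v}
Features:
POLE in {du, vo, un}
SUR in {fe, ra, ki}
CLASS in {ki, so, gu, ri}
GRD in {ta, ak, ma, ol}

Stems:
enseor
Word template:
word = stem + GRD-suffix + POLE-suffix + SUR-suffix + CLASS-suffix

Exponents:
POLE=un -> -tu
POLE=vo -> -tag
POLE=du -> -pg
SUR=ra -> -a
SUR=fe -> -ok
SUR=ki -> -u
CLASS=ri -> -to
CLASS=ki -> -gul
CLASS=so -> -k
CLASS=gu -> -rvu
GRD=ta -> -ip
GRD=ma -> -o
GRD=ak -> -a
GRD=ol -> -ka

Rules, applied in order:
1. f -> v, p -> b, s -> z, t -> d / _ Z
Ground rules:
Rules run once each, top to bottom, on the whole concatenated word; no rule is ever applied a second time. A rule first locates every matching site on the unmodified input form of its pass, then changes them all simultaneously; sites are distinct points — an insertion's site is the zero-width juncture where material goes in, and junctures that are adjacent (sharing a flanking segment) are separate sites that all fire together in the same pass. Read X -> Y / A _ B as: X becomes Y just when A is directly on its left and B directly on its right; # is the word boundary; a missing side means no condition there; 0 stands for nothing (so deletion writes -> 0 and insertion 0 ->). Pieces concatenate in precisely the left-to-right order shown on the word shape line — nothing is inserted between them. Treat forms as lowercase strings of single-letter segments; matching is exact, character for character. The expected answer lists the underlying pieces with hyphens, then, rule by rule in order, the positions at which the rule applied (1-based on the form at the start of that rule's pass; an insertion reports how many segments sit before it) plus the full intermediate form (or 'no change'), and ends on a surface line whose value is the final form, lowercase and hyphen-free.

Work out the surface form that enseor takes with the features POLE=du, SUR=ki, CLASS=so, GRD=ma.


underlying: enseor-o-pg-u-k
1. f -> v, p -> b, s -> z, t -> d / _ Z: fires at position(s) 8: enseorobguk
surface: enseorobguk


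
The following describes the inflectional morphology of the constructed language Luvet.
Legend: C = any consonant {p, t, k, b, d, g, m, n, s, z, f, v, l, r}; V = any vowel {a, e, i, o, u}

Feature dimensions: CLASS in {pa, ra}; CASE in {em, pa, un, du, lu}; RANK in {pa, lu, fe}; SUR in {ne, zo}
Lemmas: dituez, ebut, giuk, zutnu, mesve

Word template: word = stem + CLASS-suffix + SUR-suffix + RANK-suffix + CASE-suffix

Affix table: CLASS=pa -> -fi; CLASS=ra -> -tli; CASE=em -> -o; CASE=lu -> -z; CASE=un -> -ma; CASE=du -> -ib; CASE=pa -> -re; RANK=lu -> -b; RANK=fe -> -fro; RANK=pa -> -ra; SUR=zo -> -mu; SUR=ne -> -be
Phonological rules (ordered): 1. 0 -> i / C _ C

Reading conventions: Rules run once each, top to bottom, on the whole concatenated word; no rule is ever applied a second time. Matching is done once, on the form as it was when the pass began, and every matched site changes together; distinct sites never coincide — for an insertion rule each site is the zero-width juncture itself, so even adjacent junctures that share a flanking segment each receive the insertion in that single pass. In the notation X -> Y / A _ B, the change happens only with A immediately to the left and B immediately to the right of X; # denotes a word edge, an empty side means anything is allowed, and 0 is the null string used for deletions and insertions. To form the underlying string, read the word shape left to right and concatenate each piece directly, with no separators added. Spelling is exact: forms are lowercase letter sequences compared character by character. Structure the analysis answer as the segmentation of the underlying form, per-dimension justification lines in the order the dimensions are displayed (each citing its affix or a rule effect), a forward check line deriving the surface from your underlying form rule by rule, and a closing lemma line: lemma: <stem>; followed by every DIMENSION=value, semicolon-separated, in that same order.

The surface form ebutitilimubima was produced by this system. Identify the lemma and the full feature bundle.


underlying: ebut-tli-mu-b-ma
CLASS=ra - signalled by the affix -tli
CASE=un - signalled by the affix -ma
RANK=lu - signalled by the affix -b
SUR=zo - signalled by the affix -mu
check: ebuttlimubma -> ebutitilimubima
lemma: ebut; CLASS=ra; CASE=un; RANK=lu; SUR=zo


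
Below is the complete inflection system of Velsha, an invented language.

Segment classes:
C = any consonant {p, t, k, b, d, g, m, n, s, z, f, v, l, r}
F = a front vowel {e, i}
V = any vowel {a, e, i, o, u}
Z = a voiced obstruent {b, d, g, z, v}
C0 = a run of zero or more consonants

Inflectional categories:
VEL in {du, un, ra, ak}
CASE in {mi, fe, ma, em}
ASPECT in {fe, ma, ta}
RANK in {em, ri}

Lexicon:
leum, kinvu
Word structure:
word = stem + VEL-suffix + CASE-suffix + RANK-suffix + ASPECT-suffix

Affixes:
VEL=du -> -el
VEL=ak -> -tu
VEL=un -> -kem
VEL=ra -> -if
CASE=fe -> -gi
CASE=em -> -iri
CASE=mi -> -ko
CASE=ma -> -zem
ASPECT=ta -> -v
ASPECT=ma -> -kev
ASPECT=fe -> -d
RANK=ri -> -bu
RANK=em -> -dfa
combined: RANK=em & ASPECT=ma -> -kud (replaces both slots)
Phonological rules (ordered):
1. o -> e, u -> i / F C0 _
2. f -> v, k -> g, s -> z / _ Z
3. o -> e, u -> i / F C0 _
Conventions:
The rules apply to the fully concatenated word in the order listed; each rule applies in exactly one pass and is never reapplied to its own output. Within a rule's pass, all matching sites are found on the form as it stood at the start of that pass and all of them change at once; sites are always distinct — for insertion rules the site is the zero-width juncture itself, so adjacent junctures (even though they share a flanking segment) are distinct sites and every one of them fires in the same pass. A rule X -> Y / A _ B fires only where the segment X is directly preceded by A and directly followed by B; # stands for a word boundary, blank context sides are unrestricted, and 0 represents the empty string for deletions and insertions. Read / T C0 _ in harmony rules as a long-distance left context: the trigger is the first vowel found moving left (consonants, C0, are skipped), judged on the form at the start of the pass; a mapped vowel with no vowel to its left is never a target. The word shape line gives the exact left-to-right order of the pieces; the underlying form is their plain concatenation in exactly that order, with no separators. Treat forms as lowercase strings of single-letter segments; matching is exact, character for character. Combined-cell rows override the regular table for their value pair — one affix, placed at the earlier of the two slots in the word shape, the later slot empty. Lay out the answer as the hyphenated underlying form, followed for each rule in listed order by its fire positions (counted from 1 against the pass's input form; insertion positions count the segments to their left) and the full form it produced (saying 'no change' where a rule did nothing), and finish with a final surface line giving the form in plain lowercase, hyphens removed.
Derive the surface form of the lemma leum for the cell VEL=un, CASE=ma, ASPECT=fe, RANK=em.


underlying: leum-kem-zem-dfa-d
1. o -> e, u -> i / F C0 _: fires at position(s) 3: leimkemzemdfad
2. f -> v, k -> g, s -> z / _ Z: no change
3. o -> e, u -> i / F C0 _: no change
surface: leimkemzemdfad


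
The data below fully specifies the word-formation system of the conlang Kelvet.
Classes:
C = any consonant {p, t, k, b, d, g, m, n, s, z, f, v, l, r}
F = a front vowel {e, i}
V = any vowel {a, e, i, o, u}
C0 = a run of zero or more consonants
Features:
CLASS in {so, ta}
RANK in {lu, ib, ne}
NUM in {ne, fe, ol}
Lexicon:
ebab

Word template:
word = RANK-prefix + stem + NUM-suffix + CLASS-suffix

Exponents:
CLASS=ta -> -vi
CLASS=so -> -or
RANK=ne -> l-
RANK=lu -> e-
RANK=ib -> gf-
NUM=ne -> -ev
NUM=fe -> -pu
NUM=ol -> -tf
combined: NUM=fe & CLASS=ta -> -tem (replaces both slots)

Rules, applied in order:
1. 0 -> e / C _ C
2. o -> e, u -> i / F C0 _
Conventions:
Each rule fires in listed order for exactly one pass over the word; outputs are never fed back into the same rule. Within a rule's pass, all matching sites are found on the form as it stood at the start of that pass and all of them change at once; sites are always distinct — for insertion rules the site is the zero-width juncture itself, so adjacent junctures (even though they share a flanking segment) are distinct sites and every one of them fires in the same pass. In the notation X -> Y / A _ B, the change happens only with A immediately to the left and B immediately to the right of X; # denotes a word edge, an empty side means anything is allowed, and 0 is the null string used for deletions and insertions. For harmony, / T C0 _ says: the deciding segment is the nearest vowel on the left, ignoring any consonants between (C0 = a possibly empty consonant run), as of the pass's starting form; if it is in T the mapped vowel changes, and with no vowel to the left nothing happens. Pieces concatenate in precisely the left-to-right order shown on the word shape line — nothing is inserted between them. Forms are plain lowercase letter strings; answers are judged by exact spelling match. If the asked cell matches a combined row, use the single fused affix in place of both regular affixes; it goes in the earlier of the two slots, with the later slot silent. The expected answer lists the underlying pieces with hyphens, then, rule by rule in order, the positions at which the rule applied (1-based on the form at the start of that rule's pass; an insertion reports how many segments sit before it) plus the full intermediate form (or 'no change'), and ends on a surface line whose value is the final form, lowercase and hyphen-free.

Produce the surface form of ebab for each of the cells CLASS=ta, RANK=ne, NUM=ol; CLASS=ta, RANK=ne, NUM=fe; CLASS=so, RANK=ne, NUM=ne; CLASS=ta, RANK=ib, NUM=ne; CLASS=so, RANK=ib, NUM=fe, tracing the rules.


cell CLASS=ta, RANK=ne, NUM=ol:
underlying: l-ebab-tf-vi
1. 0 -> e / C _ C: inserts after position(s) 5, 6, 7: lebabetefevi
2. o -> e, u -> i / F C0 _: no change
surface: lebabetefevi

cell CLASS=ta, RANK=ne, NUM=fe:
underlying: l-ebab-tem
1. 0 -> e / C _ C: inserts after position(s) 5: lebabetem
2. o -> e, u -> i / F C0 _: no change
surface: lebabetem

cell CLASS=so, RANK=ne, NUM=ne:
underlying: l-ebab-ev-or
1. 0 -> e / C _ C: no change
2. o -> e, u -> i / F C0 _: fires at position(s) 8: lebabever
surface: lebabever

cell CLASS=ta, RANK=ib, NUM=ne:
underlying: gf-ebab-ev-vi
1. 0 -> e / C _ C: inserts after position(s) 1, 8: gefebabevevi
2. o -> e, u -> i / F C0 _: no change
surface: gefebabevevi

cell CLASS=so, RANK=ib, NUM=fe:
underlying: gf-ebab-pu-or
1. 0 -> e / C _ C: inserts after position(s) 1, 6: gefebabepuor
2. o -> e, u -> i / F C0 _: fires at position(s) 10: gefebabepior
surface: gefebabepior


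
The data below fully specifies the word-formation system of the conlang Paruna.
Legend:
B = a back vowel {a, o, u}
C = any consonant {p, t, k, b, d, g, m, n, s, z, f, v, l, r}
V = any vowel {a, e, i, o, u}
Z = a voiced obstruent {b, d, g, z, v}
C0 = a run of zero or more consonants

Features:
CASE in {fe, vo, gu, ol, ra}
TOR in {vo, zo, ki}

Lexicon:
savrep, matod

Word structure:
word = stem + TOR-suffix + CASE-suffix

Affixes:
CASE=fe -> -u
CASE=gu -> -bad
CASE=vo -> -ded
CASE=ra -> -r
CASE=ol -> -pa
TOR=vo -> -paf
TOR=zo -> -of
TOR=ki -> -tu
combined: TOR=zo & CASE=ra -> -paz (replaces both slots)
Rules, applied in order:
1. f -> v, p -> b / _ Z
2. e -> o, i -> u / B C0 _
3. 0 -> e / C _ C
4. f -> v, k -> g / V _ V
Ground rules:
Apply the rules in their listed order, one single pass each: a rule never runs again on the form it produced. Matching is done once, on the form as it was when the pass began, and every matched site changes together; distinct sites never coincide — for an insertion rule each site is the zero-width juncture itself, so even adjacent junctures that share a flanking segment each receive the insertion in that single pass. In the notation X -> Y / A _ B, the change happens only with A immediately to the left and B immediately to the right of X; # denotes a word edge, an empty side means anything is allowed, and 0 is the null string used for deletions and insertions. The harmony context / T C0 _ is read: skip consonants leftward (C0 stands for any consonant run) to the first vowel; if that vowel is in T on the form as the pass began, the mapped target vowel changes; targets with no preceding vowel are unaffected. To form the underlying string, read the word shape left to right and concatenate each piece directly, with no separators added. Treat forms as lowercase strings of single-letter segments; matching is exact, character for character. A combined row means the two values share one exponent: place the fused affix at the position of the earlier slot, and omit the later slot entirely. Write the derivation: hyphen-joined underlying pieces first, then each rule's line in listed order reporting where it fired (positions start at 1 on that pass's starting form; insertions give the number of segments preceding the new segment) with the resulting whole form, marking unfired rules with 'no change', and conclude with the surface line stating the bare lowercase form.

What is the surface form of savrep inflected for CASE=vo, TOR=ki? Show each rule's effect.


underlying: savrep-tu-ded
1. f -> v, p -> b / _ Z: no change
2. e -> o, i -> u / B C0 _: fires at position(s) 5, 10: savroptudod
3. 0 -> e / C _ C: inserts after position(s) 3, 6: saveropetudod
4. f -> v, k -> g / V _ V: no change
surface: saveropetudod


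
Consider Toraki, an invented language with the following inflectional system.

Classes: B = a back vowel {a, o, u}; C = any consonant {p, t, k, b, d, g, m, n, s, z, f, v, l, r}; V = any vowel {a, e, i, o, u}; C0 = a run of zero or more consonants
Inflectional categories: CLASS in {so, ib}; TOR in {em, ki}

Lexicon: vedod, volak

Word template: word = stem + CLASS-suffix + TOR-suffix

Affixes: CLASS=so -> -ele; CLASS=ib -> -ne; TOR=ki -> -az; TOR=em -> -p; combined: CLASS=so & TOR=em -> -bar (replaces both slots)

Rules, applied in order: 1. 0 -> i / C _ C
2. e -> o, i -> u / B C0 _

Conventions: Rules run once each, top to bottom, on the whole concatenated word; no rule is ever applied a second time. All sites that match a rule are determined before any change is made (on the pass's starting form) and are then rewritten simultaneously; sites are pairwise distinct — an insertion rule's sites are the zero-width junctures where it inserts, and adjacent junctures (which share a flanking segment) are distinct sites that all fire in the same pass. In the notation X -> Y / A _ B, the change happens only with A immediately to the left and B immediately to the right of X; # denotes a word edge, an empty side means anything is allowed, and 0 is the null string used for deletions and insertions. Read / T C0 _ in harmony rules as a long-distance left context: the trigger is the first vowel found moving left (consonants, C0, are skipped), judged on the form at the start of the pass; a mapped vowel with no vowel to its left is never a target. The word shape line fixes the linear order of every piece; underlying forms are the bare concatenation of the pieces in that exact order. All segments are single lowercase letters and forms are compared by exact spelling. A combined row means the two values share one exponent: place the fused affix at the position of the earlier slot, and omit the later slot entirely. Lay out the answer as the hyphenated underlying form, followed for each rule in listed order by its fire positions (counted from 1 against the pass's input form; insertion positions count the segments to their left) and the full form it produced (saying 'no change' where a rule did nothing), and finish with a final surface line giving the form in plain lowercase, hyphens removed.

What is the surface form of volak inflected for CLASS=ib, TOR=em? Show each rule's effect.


underlying: volak-ne-p
1. 0 -> i / C _ C: inserts after position(s) 5: volakinep
2. e -> o, i -> u / B C0 _: fires at position(s) 6: volakunep
surface: volakunep


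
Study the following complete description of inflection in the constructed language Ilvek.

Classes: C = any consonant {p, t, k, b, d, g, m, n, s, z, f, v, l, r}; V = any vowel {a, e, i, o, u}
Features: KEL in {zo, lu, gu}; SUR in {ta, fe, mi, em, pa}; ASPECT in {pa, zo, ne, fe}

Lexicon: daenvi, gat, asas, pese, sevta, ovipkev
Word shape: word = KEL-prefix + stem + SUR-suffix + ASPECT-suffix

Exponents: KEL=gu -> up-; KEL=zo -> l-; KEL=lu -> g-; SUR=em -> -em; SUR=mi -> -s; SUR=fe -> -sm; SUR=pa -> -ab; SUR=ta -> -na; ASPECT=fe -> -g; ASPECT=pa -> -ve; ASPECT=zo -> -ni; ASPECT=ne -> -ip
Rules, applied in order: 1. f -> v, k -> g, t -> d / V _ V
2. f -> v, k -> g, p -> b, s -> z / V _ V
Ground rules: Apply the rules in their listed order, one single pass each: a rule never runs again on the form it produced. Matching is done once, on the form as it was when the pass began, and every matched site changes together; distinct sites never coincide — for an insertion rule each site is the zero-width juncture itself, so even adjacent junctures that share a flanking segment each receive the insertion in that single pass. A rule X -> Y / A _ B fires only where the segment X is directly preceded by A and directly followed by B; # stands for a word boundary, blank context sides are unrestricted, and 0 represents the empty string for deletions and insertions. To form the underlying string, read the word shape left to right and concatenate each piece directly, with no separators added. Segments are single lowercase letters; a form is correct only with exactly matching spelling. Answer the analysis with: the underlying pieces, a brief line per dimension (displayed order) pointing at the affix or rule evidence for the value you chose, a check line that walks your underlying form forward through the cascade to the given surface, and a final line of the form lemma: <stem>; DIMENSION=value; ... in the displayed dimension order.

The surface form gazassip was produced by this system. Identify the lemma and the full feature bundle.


underlying: g-asas-s-ip
KEL=lu - signalled by the affix g-
SUR=mi - signalled by the affix -s
ASPECT=ne - signalled by the affix -ip
check: gasassip -> gasassip -> gazassip
lemma: asas; KEL=lu; SUR=mi; ASPECT=ne


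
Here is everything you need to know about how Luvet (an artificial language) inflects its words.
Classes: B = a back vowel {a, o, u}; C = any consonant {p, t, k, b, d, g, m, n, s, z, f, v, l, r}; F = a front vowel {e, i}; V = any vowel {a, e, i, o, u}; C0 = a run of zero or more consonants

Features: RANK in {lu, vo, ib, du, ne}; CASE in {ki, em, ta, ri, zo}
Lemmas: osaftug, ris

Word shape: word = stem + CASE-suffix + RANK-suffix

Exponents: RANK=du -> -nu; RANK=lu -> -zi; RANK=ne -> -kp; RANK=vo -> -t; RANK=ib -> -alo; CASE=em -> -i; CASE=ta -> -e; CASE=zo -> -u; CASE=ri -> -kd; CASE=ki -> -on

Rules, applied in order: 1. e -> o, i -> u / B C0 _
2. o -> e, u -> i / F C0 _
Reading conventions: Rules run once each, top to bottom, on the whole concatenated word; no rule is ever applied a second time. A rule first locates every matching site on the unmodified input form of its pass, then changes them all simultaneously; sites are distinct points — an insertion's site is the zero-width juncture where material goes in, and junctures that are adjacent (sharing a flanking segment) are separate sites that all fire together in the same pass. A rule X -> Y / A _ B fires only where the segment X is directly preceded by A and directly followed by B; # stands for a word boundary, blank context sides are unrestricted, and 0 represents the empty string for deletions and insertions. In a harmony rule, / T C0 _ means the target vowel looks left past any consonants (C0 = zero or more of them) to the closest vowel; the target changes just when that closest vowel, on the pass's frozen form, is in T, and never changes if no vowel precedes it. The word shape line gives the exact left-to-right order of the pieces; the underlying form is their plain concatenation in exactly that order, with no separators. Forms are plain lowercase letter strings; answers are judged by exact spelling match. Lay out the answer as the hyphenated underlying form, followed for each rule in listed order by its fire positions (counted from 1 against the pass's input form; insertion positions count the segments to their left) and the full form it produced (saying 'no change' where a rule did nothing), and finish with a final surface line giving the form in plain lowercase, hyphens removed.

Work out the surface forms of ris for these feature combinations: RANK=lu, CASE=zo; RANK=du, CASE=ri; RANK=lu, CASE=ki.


cell RANK=lu, CASE=zo:
underlying: ris-u-zi
1. e -> o, i -> u / B C0 _: fires at position(s) 6: risuzu
2. o -> e, u -> i / F C0 _: fires at position(s) 4: risizu
surface: risizu

cell RANK=du, CASE=ri:
underlying: ris-kd-nu
1. e -> o, i -> u / B C0 _: no change
2. o -> e, u -> i / F C0 _: fires at position(s) 7: riskdni
surface: riskdni

cell RANK=lu, CASE=ki:
underlying: ris-on-zi
1. e -> o, i -> u / B C0 _: fires at position(s) 7: risonzu
2. o -> e, u -> i / F C0 _: fires at position(s) 4: risenzu
surface: risenzu


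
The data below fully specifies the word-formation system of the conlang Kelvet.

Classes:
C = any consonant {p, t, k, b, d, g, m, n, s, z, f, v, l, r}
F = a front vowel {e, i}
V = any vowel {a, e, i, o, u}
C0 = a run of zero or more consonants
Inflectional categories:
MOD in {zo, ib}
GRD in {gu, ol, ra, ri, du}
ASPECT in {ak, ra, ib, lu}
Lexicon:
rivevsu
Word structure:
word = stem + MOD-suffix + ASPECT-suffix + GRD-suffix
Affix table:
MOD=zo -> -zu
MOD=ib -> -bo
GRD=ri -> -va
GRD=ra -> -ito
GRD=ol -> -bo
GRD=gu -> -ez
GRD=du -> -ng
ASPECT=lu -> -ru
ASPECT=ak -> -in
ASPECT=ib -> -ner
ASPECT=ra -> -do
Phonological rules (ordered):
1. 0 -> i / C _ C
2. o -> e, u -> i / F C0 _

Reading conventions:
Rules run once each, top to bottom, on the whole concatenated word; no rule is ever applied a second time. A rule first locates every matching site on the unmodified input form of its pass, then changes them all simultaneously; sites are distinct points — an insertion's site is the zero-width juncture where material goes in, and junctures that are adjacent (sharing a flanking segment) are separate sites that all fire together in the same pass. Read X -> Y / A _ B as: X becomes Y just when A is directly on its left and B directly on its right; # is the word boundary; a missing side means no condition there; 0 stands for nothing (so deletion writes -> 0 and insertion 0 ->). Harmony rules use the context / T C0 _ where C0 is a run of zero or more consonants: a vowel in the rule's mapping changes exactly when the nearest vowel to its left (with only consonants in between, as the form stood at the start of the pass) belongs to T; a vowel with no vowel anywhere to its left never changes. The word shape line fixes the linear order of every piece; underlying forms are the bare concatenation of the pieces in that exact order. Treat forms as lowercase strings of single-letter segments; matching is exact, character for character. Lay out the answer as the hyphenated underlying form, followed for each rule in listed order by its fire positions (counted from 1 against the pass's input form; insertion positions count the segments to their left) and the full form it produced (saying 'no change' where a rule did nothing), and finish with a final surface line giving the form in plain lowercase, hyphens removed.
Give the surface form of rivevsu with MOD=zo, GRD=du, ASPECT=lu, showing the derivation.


underlying: rivevsu-zu-ru-ng
1. 0 -> i / C _ C: inserts after position(s) 5, 12: rivevisuzurunig
2. o -> e, u -> i / F C0 _: fires at position(s) 8: rivevisizurunig
surface: rivevisizurunig


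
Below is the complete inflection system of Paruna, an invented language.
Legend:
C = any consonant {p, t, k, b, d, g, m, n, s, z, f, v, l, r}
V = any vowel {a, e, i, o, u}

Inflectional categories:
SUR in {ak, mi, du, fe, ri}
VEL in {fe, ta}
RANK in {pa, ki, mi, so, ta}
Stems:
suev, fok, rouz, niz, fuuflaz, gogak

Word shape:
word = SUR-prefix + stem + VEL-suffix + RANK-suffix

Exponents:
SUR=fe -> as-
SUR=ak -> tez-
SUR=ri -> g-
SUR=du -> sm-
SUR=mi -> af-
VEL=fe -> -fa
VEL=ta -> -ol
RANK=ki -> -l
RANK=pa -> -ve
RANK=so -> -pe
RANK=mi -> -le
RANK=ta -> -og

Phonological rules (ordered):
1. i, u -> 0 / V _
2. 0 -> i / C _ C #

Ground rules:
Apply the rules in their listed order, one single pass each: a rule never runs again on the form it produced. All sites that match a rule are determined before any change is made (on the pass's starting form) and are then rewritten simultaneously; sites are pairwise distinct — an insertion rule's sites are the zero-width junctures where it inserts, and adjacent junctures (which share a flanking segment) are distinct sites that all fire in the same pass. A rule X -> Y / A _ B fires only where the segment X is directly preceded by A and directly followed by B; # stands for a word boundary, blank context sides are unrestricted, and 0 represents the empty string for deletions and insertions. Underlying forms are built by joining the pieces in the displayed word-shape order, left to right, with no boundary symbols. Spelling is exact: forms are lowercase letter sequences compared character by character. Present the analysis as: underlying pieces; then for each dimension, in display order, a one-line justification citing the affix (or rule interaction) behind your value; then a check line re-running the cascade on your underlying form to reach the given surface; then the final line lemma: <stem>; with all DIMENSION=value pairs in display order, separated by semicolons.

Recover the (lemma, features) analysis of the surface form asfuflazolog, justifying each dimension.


underlying: as-fuuflaz-ol-og
SUR=fe - signalled by the affix as-
VEL=ta - signalled by the affix -ol
RANK=ta - signalled by the affix -og
check: asfuuflazolog -> asfuflazolog -> asfuflazolog
lemma: fuuflaz; SUR=fe; VEL=ta; RANK=ta


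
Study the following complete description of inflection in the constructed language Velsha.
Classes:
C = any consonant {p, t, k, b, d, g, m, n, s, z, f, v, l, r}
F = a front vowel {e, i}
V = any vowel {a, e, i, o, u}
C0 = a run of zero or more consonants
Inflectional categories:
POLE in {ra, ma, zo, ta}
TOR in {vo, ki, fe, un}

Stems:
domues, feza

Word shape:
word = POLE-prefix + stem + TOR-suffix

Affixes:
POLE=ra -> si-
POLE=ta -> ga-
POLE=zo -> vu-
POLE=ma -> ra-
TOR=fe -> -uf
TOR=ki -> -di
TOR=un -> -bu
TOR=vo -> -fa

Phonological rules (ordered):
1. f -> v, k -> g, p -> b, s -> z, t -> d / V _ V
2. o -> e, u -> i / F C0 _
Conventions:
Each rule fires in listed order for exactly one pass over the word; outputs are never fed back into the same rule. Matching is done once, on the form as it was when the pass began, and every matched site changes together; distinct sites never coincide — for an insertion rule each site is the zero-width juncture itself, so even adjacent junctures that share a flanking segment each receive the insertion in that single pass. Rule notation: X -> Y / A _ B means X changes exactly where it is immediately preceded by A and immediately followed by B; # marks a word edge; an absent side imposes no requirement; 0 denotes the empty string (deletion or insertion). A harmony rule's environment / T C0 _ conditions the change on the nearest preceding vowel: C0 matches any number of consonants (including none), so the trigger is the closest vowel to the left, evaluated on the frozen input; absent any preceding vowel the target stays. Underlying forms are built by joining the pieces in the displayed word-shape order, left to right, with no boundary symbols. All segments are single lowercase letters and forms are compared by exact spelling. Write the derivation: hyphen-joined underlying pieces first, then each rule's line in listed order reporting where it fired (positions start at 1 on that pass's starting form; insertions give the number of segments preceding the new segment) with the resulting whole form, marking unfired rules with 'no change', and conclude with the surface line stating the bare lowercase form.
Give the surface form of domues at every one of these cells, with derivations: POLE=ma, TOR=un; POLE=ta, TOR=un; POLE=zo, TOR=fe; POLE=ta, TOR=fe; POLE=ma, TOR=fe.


cell POLE=ma, TOR=un:
underlying: ra-domues-bu
1. f -> v, k -> g, p -> b, s -> z, t -> d / V _ V: no change
2. o -> e, u -> i / F C0 _: fires at position(s) 10: radomuesbi
surface: radomuesbi

cell POLE=ta, TOR=un:
underlying: ga-domues-bu
1. f -> v, k -> g, p -> b, s -> z, t -> d / V _ V: no change
2. o -> e, u -> i / F C0 _: fires at position(s) 10: gadomuesbi
surface: gadomuesbi

cell POLE=zo, TOR=fe:
underlying: vu-domues-uf
1. f -> v, k -> g, p -> b, s -> z, t -> d / V _ V: fires at position(s) 8: vudomuezuf
2. o -> e, u -> i / F C0 _: fires at position(s) 9: vudomuezif
surface: vudomuezif

cell POLE=ta, TOR=fe:
underlying: ga-domues-uf
1. f -> v, k -> g, p -> b, s -> z, t -> d / V _ V: fires at position(s) 8: gadomuezuf
2. o -> e, u -> i / F C0 _: fires at position(s) 9: gadomuezif
surface: gadomuezif

cell POLE=ma, TOR=fe:
underlying: ra-domues-uf
1. f -> v, k -> g, p -> b, s -> z, t -> d / V _ V: fires at position(s) 8: radomuezuf
2. o -> e, u -> i / F C0 _: fires at position(s) 9: radomuezif
surface: radomuezif


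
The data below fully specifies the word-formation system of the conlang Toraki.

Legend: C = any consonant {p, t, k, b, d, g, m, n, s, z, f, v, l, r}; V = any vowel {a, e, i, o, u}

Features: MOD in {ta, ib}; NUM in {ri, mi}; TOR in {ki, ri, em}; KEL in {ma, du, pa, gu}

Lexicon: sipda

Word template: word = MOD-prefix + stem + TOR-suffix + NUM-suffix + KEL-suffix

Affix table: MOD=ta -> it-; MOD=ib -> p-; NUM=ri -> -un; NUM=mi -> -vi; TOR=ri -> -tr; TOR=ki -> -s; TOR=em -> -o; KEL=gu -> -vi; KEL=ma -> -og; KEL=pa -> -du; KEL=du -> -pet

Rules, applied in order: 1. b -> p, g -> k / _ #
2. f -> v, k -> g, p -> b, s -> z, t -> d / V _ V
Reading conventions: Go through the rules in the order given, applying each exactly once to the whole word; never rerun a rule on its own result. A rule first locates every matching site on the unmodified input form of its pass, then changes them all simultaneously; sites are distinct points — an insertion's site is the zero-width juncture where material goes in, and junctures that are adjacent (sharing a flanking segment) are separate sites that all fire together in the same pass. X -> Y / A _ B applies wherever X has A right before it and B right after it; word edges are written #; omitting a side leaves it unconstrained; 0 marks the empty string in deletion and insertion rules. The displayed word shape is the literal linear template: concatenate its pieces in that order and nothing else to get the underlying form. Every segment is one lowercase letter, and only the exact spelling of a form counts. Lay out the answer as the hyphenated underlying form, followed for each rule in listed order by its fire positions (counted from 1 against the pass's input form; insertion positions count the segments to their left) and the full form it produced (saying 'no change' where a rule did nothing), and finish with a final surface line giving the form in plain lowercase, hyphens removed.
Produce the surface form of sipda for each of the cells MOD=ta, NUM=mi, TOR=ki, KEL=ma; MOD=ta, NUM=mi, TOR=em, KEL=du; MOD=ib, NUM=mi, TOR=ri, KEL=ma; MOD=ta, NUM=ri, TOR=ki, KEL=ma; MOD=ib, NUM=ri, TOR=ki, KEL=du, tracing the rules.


cell MOD=ta, NUM=mi, TOR=ki, KEL=ma:
underlying: it-sipda-s-vi-og
1. b -> p, g -> k / _ #: fires at position(s) 12: itsipdasviok
2. f -> v, k -> g, p -> b, s -> z, t -> d / V _ V: no change
surface: itsipdasviok

cell MOD=ta, NUM=mi, TOR=em, KEL=du:
underlying: it-sipda-o-vi-pet
1. b -> p, g -> k / _ #: no change
2. f -> v, k -> g, p -> b, s -> z, t -> d / V _ V: fires at position(s) 11: itsipdaovibet
surface: itsipdaovibet

cell MOD=ib, NUM=mi, TOR=ri, KEL=ma:
underlying: p-sipda-tr-vi-og
1. b -> p, g -> k / _ #: fires at position(s) 12: psipdatrviok
2. f -> v, k -> g, p -> b, s -> z, t -> d / V _ V: no change
surface: psipdatrviok

cell MOD=ta, NUM=ri, TOR=ki, KEL=ma:
underlying: it-sipda-s-un-og
1. b -> p, g -> k / _ #: fires at position(s) 12: itsipdasunok
2. f -> v, k -> g, p -> b, s -> z, t -> d / V _ V: fires at position(s) 8: itsipdazunok
surface: itsipdazunok

cell MOD=ib, NUM=ri, TOR=ki, KEL=du:
underlying: p-sipda-s-un-pet
1. b -> p, g -> k / _ #: no change
2. f -> v, k -> g, p -> b, s -> z, t -> d / V _ V: fires at position(s) 7: psipdazunpet
surface: psipdazunpet
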